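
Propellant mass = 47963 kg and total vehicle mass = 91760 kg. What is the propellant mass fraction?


PMF = 47963 / 91760 = 0.523

0.523


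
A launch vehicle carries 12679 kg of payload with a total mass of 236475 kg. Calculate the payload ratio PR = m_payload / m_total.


PR = 12679 / 236475 = 0.0536

0.0536


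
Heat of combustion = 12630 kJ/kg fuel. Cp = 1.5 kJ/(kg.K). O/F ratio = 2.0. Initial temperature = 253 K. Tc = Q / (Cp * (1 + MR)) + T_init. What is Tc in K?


Tc = 12630 / (1.5 * (1 + 2.0)) + 253 = 3060 K

3060 K


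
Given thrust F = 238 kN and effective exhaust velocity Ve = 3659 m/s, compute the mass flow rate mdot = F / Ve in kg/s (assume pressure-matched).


mdot = F / Ve = 238000 / 3659 = 65.0 kg/s

65.0 kg/s


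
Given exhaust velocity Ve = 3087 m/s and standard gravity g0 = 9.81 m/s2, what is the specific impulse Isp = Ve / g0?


Isp = Ve / g0 = 3087 / 9.81 = 314.7 s

314.7 s


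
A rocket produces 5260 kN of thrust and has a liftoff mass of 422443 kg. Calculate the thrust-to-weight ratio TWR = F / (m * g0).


TWR = 5260000 / (422443 * 9.81) = 1.27

1.27


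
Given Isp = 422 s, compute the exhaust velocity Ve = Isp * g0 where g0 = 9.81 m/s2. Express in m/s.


Ve = Isp * g0 = 422 * 9.81 = 4139.8 m/s

4139.8 m/s


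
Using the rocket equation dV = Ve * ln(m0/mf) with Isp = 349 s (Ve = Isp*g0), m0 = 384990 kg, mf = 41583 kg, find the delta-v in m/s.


Ve = 349 * 9.81 = 3423.69 m/s
dV = 3423.69 * ln(384990/41583) = 7620 m/s

7620 m/s


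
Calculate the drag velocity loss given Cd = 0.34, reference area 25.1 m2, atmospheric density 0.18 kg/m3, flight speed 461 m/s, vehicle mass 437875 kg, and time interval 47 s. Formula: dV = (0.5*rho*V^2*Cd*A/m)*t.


D = 0.5 * 0.18 * 461^2 * 0.34 * 25.1 = 163228.88 N
a = 163228.88 / 437875 = 0.3728 m/s2
dV = 0.3728 * 47 = 17.5 m/s

17.5 m/s


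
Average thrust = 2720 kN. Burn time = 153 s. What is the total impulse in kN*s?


It = 2720 * 153 = 416160 kN*s

416160 kN*s


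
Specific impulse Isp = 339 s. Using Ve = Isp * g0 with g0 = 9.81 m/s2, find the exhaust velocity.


Ve = Isp * g0 = 339 * 9.81 = 3325.6 m/s

3325.6 m/s


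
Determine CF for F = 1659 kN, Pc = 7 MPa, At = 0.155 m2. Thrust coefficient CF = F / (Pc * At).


CF = 1659000 / (7e6 * 0.155) = 1.53

1.53


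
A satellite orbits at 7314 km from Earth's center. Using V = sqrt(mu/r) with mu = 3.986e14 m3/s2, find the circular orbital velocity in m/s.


V = sqrt(3.986e14 / 7314000) = 7382 m/s

7382 m/s


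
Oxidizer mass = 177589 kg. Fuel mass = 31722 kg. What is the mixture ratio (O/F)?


MR = 177589 / 31722 = 5.6

5.6


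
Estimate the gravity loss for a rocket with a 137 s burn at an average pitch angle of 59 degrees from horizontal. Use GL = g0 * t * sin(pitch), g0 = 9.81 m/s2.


GL = 9.81 * 137 * sin(59 deg) = 1152 m/s

1152 m/s


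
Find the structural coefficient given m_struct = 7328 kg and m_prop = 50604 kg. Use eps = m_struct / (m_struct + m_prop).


eps = 7328 / (7328 + 50604) = 0.1265

0.1265


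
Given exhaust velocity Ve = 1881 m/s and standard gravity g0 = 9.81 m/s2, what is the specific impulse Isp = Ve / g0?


Isp = Ve / g0 = 1881 / 9.81 = 191.7 s

191.7 s


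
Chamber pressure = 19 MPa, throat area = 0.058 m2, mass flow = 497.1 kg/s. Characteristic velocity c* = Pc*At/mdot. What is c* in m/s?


c* = 19e6 * 0.058 / 497.1 = 2217 m/s

2217 m/s


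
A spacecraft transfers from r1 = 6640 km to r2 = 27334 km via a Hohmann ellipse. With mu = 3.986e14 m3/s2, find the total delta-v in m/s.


V1 = sqrt(mu/r1) = 7747.91 m/s
dV1 = V1*(sqrt(2*r2/(r1+r2)) - 1) = 2080.38 m/s
V2 = sqrt(mu/r2) = 3818.71 m/s
dV2 = V2*(1 - sqrt(2*r1/(r1+r2))) = 1431.22 m/s
Total dV = 3512 m/s

3512 m/s


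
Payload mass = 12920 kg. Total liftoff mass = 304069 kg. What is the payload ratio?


PR = 12920 / 304069 = 0.0425

0.0425


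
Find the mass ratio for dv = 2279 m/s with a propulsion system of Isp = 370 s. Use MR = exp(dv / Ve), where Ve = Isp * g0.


Ve = 370 * 9.81 = 3629.7 m/s
MR = exp(2279 / 3629.7) = 1.874

1.874


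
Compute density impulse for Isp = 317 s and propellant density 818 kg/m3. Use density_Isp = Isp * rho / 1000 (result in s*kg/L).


rho*Isp = 317 * 818 / 1000 = 259 s*kg/L

259 s*kg/L


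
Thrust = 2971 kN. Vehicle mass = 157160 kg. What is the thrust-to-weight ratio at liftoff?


TWR = 2971000 / (157160 * 9.81) = 1.93

1.93


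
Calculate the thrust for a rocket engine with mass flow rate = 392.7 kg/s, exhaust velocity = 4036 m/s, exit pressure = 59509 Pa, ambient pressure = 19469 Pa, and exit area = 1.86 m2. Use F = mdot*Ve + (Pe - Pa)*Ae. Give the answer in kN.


F = 392.7 * 4036 + (59509 - 19469) * 1.86 = 1.6594e+06 N = 1659.4 kN

1659.4 kN


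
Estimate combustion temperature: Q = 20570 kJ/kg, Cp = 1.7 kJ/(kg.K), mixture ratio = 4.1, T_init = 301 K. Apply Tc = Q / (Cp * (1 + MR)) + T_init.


Tc = 20570 / (1.7 * (1 + 4.1)) + 301 = 2674 K

2674 K


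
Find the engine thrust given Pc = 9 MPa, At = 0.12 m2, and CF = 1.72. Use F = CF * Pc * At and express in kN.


F = 1.72 * 9e6 * 0.12 = 1.8576e+06 N = 1857.6 kN

1857.6 kN


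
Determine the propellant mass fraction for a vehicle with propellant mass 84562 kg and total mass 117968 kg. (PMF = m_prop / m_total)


PMF = 84562 / 117968 = 0.717

0.717


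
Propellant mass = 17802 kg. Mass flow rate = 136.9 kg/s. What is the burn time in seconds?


tb = 17802 / 136.9 = 130.0 s

130.0 s


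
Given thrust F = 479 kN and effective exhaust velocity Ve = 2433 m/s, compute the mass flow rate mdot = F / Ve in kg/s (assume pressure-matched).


mdot = F / Ve = 479000 / 2433 = 196.9 kg/s

196.9 kg/s


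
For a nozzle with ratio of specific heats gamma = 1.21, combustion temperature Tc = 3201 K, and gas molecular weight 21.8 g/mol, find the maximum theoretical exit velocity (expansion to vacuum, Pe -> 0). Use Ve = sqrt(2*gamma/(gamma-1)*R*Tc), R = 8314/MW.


R = 8314 / 21.8 = 381.38 J/(kg.K)
Ve = sqrt(2 * 1.21 / (1.21 - 1) * 381.38 * 3201) = 3751 m/s

3751 m/s


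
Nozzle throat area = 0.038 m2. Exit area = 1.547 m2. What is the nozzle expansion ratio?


AR = 1.547 / 0.038 = 40.7

40.7


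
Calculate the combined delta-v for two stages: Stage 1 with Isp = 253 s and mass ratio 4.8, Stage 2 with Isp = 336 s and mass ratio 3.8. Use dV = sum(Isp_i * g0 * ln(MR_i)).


dV1 = 253 * 9.81 * ln(4.8) = 3893.2 m/s
dV2 = 336 * 9.81 * ln(3.8) = 4400.4 m/s
Total dV = 3893.2 + 4400.4 = 8293.6 m/s ~ 8294 m/s

8294 m/s


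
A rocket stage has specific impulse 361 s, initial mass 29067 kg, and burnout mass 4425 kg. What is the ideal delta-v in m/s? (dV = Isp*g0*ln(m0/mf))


Ve = 361 * 9.81 = 3541.41 m/s
dV = 3541.41 * ln(29067/4425) = 6666 m/s

6666 m/s


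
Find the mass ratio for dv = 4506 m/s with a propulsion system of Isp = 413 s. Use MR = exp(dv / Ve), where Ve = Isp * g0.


Ve = 413 * 9.81 = 4051.53 m/s
MR = exp(4506 / 4051.53) = 3.041

3.041


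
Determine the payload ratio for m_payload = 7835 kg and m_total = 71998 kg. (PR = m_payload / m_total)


PR = 7835 / 71998 = 0.1088

0.1088


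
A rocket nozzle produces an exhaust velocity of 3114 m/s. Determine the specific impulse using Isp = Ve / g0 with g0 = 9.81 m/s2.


Isp = Ve / g0 = 3114 / 9.81 = 317.4 s

317.4 s


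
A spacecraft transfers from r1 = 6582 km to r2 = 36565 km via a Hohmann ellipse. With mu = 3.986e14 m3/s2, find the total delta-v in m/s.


V1 = sqrt(mu/r1) = 7781.97 m/s
dV1 = V1*(sqrt(2*r2/(r1+r2)) - 1) = 2349.26 m/s
V2 = sqrt(mu/r2) = 3301.69 m/s
dV2 = V2*(1 - sqrt(2*r1/(r1+r2))) = 1477.98 m/s
Total dV = 3827 m/s

3827 m/s


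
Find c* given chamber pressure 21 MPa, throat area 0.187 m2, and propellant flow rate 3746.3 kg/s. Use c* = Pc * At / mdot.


c* = 21e6 * 0.187 / 3746.3 = 1048 m/s

1048 m/s


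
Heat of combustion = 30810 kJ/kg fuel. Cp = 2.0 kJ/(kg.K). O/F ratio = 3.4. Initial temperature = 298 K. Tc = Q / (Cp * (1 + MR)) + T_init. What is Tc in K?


Tc = 30810 / (2.0 * (1 + 3.4)) + 298 = 3799 K

3799 K


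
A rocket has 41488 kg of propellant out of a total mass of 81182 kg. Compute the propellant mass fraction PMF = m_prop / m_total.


PMF = 41488 / 81182 = 0.511

0.511


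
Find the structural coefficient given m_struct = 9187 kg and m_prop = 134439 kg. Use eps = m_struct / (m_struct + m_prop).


eps = 9187 / (9187 + 134439) = 0.064

0.064


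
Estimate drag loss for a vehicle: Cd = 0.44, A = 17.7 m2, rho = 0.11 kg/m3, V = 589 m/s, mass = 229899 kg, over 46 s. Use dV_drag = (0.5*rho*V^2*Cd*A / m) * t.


D = 0.5 * 0.11 * 589^2 * 0.44 * 17.7 = 148600.14 N
a = 148600.14 / 229899 = 0.6464 m/s2
dV = 0.6464 * 46 = 29.7 m/s

29.7 m/s


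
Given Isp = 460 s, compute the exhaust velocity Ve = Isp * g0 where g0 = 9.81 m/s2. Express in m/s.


Ve = Isp * g0 = 460 * 9.81 = 4512.6 m/s

4512.6 m/s


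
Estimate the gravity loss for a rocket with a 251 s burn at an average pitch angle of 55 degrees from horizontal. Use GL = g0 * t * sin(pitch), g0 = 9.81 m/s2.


GL = 9.81 * 251 * sin(55 deg) = 2017 m/s

2017 m/s


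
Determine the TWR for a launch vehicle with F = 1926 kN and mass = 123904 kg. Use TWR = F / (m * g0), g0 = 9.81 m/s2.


TWR = 1926000 / (123904 * 9.81) = 1.58

1.58


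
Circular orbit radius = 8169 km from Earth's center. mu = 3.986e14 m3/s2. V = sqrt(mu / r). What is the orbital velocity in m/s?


V = sqrt(3.986e14 / 8169000) = 6985 m/s

6985 m/s


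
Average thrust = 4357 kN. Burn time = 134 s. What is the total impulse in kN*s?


It = 4357 * 134 = 583838 kN*s

583838 kN*s


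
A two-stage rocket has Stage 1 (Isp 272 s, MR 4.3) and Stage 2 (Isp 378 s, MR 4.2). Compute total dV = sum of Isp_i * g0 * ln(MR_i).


dV1 = 272 * 9.81 * ln(4.3) = 3892.1 m/s
dV2 = 378 * 9.81 * ln(4.2) = 5321.6 m/s
Total dV = 3892.1 + 5321.6 = 9213.7 m/s ~ 9214 m/s

9214 m/s


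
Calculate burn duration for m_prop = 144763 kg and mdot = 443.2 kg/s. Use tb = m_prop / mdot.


tb = 144763 / 443.2 = 326.6 s

326.6 s


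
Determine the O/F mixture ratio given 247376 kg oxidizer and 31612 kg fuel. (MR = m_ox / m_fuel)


MR = 247376 / 31612 = 7.83

7.83


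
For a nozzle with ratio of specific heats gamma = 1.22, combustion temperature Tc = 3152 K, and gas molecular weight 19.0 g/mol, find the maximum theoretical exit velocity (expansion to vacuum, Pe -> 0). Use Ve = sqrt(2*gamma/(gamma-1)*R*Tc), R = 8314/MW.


R = 8314 / 19.0 = 437.58 J/(kg.K)
Ve = sqrt(2 * 1.22 / (1.22 - 1) * 437.58 * 3152) = 3911 m/s

3911 m/s


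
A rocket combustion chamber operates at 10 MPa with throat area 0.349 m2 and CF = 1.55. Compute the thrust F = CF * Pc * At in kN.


F = 1.55 * 10e6 * 0.349 = 5.4095e+06 N = 5409.5 kN

5409.5 kN


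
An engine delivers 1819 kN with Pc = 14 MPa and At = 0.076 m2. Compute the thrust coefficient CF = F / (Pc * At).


CF = 1819000 / (14e6 * 0.076) = 1.71

1.71


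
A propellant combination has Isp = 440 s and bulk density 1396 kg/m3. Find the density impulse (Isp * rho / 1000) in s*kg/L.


rho*Isp = 440 * 1396 / 1000 = 614 s*kg/L

614 s*kg/L


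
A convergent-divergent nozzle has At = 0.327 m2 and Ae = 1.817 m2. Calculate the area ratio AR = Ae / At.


AR = 1.817 / 0.327 = 5.6

5.6


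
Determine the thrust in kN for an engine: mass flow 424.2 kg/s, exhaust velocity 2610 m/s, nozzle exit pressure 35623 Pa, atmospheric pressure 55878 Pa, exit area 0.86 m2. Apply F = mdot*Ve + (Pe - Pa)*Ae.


F = 424.2 * 2610 + (35623 - 55878) * 0.86 = 1.0897e+06 N = 1089.7 kN

1089.7 kN


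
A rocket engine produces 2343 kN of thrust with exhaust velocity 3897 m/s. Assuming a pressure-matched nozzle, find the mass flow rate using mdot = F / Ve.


mdot = F / Ve = 2343000 / 3897 = 601.2 kg/s

601.2 kg/s


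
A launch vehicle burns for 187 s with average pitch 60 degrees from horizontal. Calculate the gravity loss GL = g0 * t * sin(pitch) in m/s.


GL = 9.81 * 187 * sin(60 deg) = 1589 m/s

1589 m/s


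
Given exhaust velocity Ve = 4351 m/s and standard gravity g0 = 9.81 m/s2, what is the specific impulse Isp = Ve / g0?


Isp = Ve / g0 = 4351 / 9.81 = 443.5 s

443.5 s


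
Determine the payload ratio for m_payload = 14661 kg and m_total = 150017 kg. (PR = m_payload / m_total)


PR = 14661 / 150017 = 0.0977

0.0977


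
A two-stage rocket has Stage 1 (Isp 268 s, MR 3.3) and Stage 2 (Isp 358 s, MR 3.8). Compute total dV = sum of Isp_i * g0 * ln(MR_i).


dV1 = 268 * 9.81 * ln(3.3) = 3138.9 m/s
dV2 = 358 * 9.81 * ln(3.8) = 4688.5 m/s
Total dV = 3138.9 + 4688.5 = 7827.4 m/s ~ 7827 m/s

7827 m/s


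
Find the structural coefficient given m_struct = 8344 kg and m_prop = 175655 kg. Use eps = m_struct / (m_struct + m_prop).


eps = 8344 / (8344 + 175655) = 0.0453

0.0453


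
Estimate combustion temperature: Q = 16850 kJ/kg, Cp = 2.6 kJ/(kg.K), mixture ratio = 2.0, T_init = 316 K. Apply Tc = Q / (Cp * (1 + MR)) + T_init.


Tc = 16850 / (2.6 * (1 + 2.0)) + 316 = 2476 K

2476 K


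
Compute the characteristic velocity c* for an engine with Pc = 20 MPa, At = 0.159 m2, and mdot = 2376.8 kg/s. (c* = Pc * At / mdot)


c* = 20e6 * 0.159 / 2376.8 = 1338 m/s

1338 m/s


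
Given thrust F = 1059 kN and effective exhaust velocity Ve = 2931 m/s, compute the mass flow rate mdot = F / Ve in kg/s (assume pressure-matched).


mdot = F / Ve = 1059000 / 2931 = 361.3 kg/s

361.3 kg/s


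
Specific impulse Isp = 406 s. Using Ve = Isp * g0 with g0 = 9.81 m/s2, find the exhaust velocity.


Ve = Isp * g0 = 406 * 9.81 = 3982.9 m/s

3982.9 m/s


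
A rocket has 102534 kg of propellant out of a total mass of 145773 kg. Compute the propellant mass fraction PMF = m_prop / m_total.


PMF = 102534 / 145773 = 0.703

0.703


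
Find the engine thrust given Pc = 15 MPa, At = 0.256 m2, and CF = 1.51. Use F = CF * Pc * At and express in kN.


F = 1.51 * 15e6 * 0.256 = 5.7984e+06 N = 5798.4 kN

5798.4 kN


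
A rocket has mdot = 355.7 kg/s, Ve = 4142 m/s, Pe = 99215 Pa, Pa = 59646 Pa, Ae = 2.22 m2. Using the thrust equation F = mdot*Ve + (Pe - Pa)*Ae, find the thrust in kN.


F = 355.7 * 4142 + (99215 - 59646) * 2.22 = 1.5612e+06 N = 1561.2 kN

1561.2 kN


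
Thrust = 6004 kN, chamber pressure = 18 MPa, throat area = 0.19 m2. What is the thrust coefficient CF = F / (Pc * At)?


CF = 6004000 / (18e6 * 0.19) = 1.76

1.76


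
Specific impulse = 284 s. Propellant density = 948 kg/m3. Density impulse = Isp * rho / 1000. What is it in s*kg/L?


rho*Isp = 284 * 948 / 1000 = 269 s*kg/L

269 s*kg/L


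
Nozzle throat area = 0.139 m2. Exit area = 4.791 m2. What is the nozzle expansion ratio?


AR = 4.791 / 0.139 = 34.5

34.5


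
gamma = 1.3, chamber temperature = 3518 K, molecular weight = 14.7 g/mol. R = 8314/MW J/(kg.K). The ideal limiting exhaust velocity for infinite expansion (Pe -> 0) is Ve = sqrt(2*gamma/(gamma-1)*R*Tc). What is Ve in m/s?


R = 8314 / 14.7 = 565.58 J/(kg.K)
Ve = sqrt(2 * 1.3 / (1.3 - 1) * 565.58 * 3518) = 4153 m/s

4153 m/s


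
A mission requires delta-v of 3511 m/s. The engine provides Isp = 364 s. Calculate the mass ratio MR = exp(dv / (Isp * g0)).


Ve = 364 * 9.81 = 3570.84 m/s
MR = exp(3511 / 3570.84) = 2.673

2.673


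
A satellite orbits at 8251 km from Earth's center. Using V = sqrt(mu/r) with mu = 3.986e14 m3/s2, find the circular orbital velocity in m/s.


V = sqrt(3.986e14 / 8251000) = 6950 m/s

6950 m/s


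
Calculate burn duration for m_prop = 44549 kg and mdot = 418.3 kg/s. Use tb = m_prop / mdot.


tb = 44549 / 418.3 = 106.5 s

106.5 s


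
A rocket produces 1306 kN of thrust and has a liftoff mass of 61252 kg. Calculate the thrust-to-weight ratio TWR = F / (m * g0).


TWR = 1306000 / (61252 * 9.81) = 2.17

2.17


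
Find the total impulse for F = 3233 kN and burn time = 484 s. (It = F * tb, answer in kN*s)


It = 3233 * 484 = 1564772 kN*s

1564772 kN*s


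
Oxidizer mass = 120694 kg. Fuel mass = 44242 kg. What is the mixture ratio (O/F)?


MR = 120694 / 44242 = 2.73

2.73


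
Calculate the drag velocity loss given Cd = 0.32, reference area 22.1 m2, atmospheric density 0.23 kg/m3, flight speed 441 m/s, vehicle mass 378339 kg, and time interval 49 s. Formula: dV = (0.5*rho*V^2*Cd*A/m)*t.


D = 0.5 * 0.23 * 441^2 * 0.32 * 22.1 = 158167.51 N
a = 158167.51 / 378339 = 0.4181 m/s2
dV = 0.4181 * 49 = 20.5 m/s

20.5 m/s


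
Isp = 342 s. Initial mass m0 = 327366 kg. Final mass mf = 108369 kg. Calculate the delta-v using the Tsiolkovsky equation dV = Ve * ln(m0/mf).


Ve = 342 * 9.81 = 3355.02 m/s
dV = 3355.02 * ln(327366/108369) = 3709 m/s

3709 m/s


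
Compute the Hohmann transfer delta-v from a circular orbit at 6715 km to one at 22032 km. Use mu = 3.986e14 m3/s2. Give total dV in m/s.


V1 = sqrt(mu/r1) = 7704.52 m/s
dV1 = V1*(sqrt(2*r2/(r1+r2)) - 1) = 1834.23 m/s
V2 = sqrt(mu/r2) = 4253.45 m/s
dV2 = V2*(1 - sqrt(2*r1/(r1+r2))) = 1346.2 m/s
Total dV = 3180 m/s

3180 m/s


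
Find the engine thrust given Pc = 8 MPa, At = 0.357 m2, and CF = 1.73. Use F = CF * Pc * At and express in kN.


F = 1.73 * 8e6 * 0.357 = 4.9409e+06 N = 4940.9 kN

4940.9 kN


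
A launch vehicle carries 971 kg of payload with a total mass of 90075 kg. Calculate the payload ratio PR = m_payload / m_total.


PR = 971 / 90075 = 0.0108

0.0108


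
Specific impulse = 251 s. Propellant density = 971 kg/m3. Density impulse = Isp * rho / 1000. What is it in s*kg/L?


rho*Isp = 251 * 971 / 1000 = 244 s*kg/L

244 s*kg/L


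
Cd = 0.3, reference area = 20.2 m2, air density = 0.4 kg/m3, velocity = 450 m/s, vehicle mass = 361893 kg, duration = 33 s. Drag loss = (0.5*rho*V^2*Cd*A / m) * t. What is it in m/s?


D = 0.5 * 0.4 * 450^2 * 0.3 * 20.2 = 245430.0 N
a = 245430.0 / 361893 = 0.6782 m/s2
dV = 0.6782 * 33 = 22.4 m/s

22.4 m/s


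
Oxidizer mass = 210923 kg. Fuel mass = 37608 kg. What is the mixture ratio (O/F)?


MR = 210923 / 37608 = 5.61

5.61


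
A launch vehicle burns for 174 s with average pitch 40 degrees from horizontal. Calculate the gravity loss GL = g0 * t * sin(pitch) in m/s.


GL = 9.81 * 174 * sin(40 deg) = 1097 m/s

1097 m/s


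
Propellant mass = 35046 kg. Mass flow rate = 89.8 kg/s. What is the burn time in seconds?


tb = 35046 / 89.8 = 390.3 s

390.3 s


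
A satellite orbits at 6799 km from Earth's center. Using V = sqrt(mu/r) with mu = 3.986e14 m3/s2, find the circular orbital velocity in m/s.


V = sqrt(3.986e14 / 6799000) = 7657 m/s

7657 m/s


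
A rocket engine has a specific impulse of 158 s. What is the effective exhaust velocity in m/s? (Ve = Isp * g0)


Ve = Isp * g0 = 158 * 9.81 = 1550.0 m/s

1550.0 m/s


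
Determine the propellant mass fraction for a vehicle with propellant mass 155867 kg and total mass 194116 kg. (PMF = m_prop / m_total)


PMF = 155867 / 194116 = 0.803

0.803


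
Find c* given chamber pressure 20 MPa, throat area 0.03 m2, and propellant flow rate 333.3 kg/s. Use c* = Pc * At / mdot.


c* = 20e6 * 0.03 / 333.3 = 1800 m/s

1800 m/s


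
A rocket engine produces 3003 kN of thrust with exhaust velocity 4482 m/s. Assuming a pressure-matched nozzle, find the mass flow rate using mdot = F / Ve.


mdot = F / Ve = 3003000 / 4482 = 670.0 kg/s

670.0 kg/s


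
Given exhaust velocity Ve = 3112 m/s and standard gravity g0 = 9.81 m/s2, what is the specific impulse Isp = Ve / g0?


Isp = Ve / g0 = 3112 / 9.81 = 317.2 s

317.2 s


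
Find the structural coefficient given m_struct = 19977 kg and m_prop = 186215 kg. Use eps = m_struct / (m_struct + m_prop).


eps = 19977 / (19977 + 186215) = 0.0969

0.0969


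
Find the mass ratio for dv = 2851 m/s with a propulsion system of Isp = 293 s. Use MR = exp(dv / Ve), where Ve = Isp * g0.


Ve = 293 * 9.81 = 2874.33 m/s
MR = exp(2851 / 2874.33) = 2.696

2.696


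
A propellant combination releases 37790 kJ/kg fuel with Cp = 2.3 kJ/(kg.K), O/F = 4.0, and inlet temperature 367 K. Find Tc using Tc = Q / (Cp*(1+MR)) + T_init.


Tc = 37790 / (2.3 * (1 + 4.0)) + 367 = 3653 K

3653 K


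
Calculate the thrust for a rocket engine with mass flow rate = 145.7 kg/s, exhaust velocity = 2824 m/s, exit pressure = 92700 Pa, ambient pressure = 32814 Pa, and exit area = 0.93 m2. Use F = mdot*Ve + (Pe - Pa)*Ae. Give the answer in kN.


F = 145.7 * 2824 + (92700 - 32814) * 0.93 = 467151.0 N = 467.2 kN

467.2 kN


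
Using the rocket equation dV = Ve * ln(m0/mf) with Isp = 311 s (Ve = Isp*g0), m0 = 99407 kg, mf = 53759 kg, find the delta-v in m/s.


Ve = 311 * 9.81 = 3050.91 m/s
dV = 3050.91 * ln(99407/53759) = 1875 m/s

1875 m/s


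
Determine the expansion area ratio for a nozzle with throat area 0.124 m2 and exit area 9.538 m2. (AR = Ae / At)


AR = 9.538 / 0.124 = 76.9

76.9


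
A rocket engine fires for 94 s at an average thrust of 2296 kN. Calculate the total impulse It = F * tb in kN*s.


It = 2296 * 94 = 215824 kN*s

215824 kN*s


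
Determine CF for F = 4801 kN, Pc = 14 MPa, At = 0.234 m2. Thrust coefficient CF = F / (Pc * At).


CF = 4801000 / (14e6 * 0.234) = 1.47

1.47


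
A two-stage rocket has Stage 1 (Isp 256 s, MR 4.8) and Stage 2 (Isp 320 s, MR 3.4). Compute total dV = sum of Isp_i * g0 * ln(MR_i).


dV1 = 256 * 9.81 * ln(4.8) = 3939.4 m/s
dV2 = 320 * 9.81 * ln(3.4) = 3841.7 m/s
Total dV = 3939.4 + 3841.7 = 7781.1 m/s ~ 7781 m/s

7781 m/s


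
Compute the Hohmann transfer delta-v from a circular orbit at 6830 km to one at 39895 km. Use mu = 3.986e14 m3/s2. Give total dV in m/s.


V1 = sqrt(mu/r1) = 7639.38 m/s
dV1 = V1*(sqrt(2*r2/(r1+r2)) - 1) = 2343.54 m/s
V2 = sqrt(mu/r2) = 3160.89 m/s
dV2 = V2*(1 - sqrt(2*r1/(r1+r2))) = 1451.82 m/s
Total dV = 3795 m/s

3795 m/s


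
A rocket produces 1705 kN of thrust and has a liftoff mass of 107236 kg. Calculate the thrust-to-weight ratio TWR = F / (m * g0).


TWR = 1705000 / (107236 * 9.81) = 1.62

1.62


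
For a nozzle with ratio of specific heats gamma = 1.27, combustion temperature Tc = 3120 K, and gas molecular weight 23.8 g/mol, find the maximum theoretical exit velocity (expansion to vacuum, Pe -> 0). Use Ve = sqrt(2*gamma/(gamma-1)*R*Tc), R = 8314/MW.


R = 8314 / 23.8 = 349.33 J/(kg.K)
Ve = sqrt(2 * 1.27 / (1.27 - 1) * 349.33 * 3120) = 3202 m/s

3202 m/s


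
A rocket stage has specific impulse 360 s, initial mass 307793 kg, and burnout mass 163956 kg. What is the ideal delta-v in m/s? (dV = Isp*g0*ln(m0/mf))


Ve = 360 * 9.81 = 3531.6 m/s
dV = 3531.6 * ln(307793/163956) = 2224 m/s

2224 m/s


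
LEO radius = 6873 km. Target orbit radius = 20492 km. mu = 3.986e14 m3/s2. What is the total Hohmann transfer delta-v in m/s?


V1 = sqrt(mu/r1) = 7615.45 m/s
dV1 = V1*(sqrt(2*r2/(r1+r2)) - 1) = 1704.32 m/s
V2 = sqrt(mu/r2) = 4410.38 m/s
dV2 = V2*(1 - sqrt(2*r1/(r1+r2))) = 1284.54 m/s
Total dV = 2989 m/s

2989 m/s


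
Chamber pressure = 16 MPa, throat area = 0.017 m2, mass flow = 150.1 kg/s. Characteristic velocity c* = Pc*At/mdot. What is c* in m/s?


c* = 16e6 * 0.017 / 150.1 = 1812 m/s

1812 m/s


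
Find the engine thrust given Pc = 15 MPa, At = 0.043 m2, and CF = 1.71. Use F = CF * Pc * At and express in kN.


F = 1.71 * 15e6 * 0.043 = 1.1030e+06 N = 1103.0 kN

1103.0 kN


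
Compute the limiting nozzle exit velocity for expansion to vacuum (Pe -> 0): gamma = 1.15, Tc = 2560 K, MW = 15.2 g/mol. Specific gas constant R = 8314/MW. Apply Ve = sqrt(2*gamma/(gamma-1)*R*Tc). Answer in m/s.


R = 8314 / 15.2 = 546.97 J/(kg.K)
Ve = sqrt(2 * 1.15 / (1.15 - 1) * 546.97 * 2560) = 4634 m/s

4634 m/s


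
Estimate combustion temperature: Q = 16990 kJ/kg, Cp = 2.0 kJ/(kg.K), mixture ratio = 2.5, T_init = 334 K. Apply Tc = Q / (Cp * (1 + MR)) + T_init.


Tc = 16990 / (2.0 * (1 + 2.5)) + 334 = 2761 K

2761 K


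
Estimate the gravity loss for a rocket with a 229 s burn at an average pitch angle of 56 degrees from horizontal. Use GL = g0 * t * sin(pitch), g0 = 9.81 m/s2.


GL = 9.81 * 229 * sin(56 deg) = 1862 m/s

1862 m/s


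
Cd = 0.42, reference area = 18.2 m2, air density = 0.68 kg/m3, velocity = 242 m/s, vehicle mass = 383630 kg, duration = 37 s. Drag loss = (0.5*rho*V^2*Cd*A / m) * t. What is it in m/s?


D = 0.5 * 0.68 * 242^2 * 0.42 * 18.2 = 152205.49 N
a = 152205.49 / 383630 = 0.3968 m/s2
dV = 0.3968 * 37 = 14.7 m/s

14.7 m/s


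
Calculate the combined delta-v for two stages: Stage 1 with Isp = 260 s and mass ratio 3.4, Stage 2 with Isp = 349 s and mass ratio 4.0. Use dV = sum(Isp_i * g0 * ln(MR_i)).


dV1 = 260 * 9.81 * ln(3.4) = 3121.4 m/s
dV2 = 349 * 9.81 * ln(4.0) = 4746.2 m/s
Total dV = 3121.4 + 4746.2 = 7867.6 m/s ~ 7868 m/s

7868 m/s


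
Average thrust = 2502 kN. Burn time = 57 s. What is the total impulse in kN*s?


It = 2502 * 57 = 142614 kN*s

142614 kN*s


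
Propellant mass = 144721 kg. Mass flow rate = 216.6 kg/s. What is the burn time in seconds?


tb = 144721 / 216.6 = 668.1 s

668.1 s


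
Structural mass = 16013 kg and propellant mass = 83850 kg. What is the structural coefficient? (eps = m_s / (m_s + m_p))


eps = 16013 / (16013 + 83850) = 0.1603

0.1603


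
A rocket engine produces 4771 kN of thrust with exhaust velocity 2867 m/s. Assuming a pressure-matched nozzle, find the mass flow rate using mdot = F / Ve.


mdot = F / Ve = 4771000 / 2867 = 1664.1 kg/s

1664.1 kg/s


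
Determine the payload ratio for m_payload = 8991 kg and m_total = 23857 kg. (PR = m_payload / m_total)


PR = 8991 / 23857 = 0.3769

0.3769


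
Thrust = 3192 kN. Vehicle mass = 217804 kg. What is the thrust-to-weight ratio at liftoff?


TWR = 3192000 / (217804 * 9.81) = 1.49

1.49


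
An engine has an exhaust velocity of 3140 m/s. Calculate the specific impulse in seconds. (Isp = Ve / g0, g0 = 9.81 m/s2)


Isp = Ve / g0 = 3140 / 9.81 = 320.1 s

320.1 s


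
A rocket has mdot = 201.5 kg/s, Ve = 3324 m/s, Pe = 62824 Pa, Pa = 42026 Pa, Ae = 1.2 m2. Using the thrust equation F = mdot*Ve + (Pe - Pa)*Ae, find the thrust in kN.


F = 201.5 * 3324 + (62824 - 42026) * 1.2 = 694744.0 N = 694.7 kN

694.7 kN


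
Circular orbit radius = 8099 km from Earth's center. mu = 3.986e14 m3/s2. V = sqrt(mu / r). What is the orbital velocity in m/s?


V = sqrt(3.986e14 / 8099000) = 7015 m/s

7015 m/s


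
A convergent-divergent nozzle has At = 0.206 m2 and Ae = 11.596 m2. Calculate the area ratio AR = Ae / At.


AR = 11.596 / 0.206 = 56.3

56.3


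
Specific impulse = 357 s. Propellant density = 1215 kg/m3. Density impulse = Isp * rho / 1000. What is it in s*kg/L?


rho*Isp = 357 * 1215 / 1000 = 434 s*kg/L

434 s*kg/L


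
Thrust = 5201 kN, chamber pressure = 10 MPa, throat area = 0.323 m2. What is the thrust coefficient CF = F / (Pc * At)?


CF = 5201000 / (10e6 * 0.323) = 1.61

1.61


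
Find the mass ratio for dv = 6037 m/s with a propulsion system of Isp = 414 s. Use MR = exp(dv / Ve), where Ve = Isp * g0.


Ve = 414 * 9.81 = 4061.34 m/s
MR = exp(6037 / 4061.34) = 4.421

4.421


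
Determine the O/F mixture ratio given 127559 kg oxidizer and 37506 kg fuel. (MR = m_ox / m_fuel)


MR = 127559 / 37506 = 3.4

3.4


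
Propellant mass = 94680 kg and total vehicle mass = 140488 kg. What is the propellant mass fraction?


PMF = 94680 / 140488 = 0.674

0.674


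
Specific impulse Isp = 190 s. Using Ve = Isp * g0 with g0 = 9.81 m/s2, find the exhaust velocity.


Ve = Isp * g0 = 190 * 9.81 = 1863.9 m/s

1863.9 m/s


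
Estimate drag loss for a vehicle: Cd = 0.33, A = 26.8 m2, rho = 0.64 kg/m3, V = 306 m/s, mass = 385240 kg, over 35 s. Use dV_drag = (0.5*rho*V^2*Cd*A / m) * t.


D = 0.5 * 0.64 * 306^2 * 0.33 * 26.8 = 264997.37 N
a = 264997.37 / 385240 = 0.6879 m/s2
dV = 0.6879 * 35 = 24.1 m/s

24.1 m/s


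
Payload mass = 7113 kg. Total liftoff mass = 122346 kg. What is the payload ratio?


PR = 7113 / 122346 = 0.0581

0.0581


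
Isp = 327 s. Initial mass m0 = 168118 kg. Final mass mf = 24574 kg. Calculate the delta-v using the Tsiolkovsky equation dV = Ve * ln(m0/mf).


Ve = 327 * 9.81 = 3207.87 m/s
dV = 3207.87 * ln(168118/24574) = 6169 m/s

6169 m/s


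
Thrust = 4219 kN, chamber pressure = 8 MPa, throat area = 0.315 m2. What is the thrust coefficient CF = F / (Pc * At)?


CF = 4219000 / (8e6 * 0.315) = 1.67

1.67


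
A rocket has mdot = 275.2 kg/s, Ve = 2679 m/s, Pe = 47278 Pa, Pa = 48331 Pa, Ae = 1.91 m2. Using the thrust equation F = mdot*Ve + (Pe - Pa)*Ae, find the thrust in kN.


F = 275.2 * 2679 + (47278 - 48331) * 1.91 = 735250.0 N = 735.2 kN

735.2 kN


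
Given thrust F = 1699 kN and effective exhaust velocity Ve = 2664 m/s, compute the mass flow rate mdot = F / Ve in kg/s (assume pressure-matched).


mdot = F / Ve = 1699000 / 2664 = 637.8 kg/s

637.8 kg/s


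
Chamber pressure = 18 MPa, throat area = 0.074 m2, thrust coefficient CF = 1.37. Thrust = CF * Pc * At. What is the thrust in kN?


F = 1.37 * 18e6 * 0.074 = 1.8248e+06 N = 1824.8 kN

1824.8 kN


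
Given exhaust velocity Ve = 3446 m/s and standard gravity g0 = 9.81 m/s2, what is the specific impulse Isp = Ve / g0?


Isp = Ve / g0 = 3446 / 9.81 = 351.3 s

351.3 s


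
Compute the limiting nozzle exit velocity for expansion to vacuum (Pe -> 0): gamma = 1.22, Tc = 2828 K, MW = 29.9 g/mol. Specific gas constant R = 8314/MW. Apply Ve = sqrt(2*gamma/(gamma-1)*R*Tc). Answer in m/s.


R = 8314 / 29.9 = 278.06 J/(kg.K)
Ve = sqrt(2 * 1.22 / (1.22 - 1) * 278.06 * 2828) = 2953 m/s

2953 m/s


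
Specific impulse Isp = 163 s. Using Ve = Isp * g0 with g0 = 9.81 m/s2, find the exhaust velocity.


Ve = Isp * g0 = 163 * 9.81 = 1599.0 m/s

1599.0 m/s


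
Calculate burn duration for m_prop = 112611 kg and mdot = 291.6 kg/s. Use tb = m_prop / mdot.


tb = 112611 / 291.6 = 386.2 s

386.2 s


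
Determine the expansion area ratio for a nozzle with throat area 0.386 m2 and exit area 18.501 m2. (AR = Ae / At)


AR = 18.501 / 0.386 = 47.9

47.9


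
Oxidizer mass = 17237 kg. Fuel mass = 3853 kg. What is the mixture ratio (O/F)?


MR = 17237 / 3853 = 4.47

4.47


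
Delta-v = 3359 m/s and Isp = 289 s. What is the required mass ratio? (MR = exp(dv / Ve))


Ve = 289 * 9.81 = 2835.09 m/s
MR = exp(3359 / 2835.09) = 3.27

3.27


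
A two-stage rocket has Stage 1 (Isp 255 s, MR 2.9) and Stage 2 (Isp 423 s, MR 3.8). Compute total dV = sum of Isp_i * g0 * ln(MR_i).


dV1 = 255 * 9.81 * ln(2.9) = 2663.4 m/s
dV2 = 423 * 9.81 * ln(3.8) = 5539.8 m/s
Total dV = 2663.4 + 5539.8 = 8203.2 m/s ~ 8203 m/s

8203 m/s


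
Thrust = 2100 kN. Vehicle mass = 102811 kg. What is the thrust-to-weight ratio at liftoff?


TWR = 2100000 / (102811 * 9.81) = 2.08

2.08


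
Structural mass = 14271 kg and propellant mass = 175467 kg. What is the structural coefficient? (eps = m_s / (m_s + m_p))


eps = 14271 / (14271 + 175467) = 0.0752

0.0752


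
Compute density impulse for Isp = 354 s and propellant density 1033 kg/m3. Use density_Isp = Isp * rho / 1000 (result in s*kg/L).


rho*Isp = 354 * 1033 / 1000 = 366 s*kg/L

366 s*kg/L


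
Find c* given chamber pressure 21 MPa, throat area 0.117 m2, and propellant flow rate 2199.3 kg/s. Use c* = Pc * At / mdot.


c* = 21e6 * 0.117 / 2199.3 = 1117 m/s

1117 m/s


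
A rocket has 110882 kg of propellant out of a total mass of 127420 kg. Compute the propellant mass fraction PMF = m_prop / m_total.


PMF = 110882 / 127420 = 0.87

0.87


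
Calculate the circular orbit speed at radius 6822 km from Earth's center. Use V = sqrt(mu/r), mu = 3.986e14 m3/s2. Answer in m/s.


V = sqrt(3.986e14 / 6822000) = 7644 m/s

7644 m/s


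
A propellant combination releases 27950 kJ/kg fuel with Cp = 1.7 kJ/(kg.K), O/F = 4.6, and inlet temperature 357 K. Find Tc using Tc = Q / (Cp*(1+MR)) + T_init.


Tc = 27950 / (1.7 * (1 + 4.6)) + 357 = 3293 K

3293 K


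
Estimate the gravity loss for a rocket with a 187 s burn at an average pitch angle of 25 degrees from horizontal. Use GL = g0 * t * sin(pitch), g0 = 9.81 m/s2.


GL = 9.81 * 187 * sin(25 deg) = 775 m/s

775 m/s


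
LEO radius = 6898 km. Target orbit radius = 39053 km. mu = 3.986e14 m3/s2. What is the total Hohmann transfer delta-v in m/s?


V1 = sqrt(mu/r1) = 7601.64 m/s
dV1 = V1*(sqrt(2*r2/(r1+r2)) - 1) = 2309.01 m/s
V2 = sqrt(mu/r2) = 3194.78 m/s
dV2 = V2*(1 - sqrt(2*r1/(r1+r2))) = 1444.25 m/s
Total dV = 3753 m/s

3753 m/s


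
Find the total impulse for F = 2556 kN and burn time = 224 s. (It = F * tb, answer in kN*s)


It = 2556 * 224 = 572544 kN*s

572544 kN*s


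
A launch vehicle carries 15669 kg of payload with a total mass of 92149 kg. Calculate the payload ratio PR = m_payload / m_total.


PR = 15669 / 92149 = 0.17

0.17


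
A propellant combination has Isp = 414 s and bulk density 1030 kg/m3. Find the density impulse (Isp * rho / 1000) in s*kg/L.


rho*Isp = 414 * 1030 / 1000 = 426 s*kg/L

426 s*kg/L


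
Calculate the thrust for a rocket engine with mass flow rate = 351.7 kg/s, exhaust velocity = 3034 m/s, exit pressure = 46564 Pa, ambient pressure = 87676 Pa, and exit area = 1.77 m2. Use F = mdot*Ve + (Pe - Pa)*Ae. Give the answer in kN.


F = 351.7 * 3034 + (46564 - 87676) * 1.77 = 994290.0 N = 994.3 kN

994.3 kN


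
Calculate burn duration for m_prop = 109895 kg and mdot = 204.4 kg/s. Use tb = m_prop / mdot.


tb = 109895 / 204.4 = 537.6 s

537.6 s


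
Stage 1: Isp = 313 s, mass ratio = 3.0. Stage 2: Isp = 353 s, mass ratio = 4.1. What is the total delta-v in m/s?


dV1 = 313 * 9.81 * ln(3.0) = 3373.3 m/s
dV2 = 353 * 9.81 * ln(4.1) = 4886.1 m/s
Total dV = 3373.3 + 4886.1 = 8259.4 m/s ~ 8259 m/s

8259 m/s


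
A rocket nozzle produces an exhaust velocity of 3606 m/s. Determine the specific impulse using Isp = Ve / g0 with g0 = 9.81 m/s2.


Isp = Ve / g0 = 3606 / 9.81 = 367.6 s

367.6 s


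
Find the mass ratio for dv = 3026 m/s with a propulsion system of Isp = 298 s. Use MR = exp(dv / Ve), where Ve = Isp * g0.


Ve = 298 * 9.81 = 2923.38 m/s
MR = exp(3026 / 2923.38) = 2.815

2.815


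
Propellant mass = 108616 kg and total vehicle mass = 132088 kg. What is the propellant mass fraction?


PMF = 108616 / 132088 = 0.822

0.822


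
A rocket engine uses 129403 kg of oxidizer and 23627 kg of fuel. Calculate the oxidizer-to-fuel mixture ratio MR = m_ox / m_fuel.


MR = 129403 / 23627 = 5.48

5.48


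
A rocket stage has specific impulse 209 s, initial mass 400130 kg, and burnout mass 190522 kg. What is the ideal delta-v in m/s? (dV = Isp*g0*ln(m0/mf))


Ve = 209 * 9.81 = 2050.29 m/s
dV = 2050.29 * ln(400130/190522) = 1521 m/s

1521 m/s


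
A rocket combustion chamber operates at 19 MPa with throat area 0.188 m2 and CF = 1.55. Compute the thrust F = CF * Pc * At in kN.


F = 1.55 * 19e6 * 0.188 = 5.5366e+06 N = 5536.6 kN

5536.6 kN


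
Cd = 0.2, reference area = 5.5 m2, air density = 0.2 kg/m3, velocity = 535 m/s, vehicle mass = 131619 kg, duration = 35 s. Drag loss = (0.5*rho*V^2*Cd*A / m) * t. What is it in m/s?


D = 0.5 * 0.2 * 535^2 * 0.2 * 5.5 = 31484.75 N
a = 31484.75 / 131619 = 0.2392 m/s2
dV = 0.2392 * 35 = 8.4 m/s

8.4 m/s


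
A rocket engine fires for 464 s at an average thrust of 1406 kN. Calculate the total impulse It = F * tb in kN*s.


It = 1406 * 464 = 652384 kN*s

652384 kN*s


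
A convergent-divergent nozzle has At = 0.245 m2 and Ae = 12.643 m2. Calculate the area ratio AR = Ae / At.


AR = 12.643 / 0.245 = 51.6

51.6


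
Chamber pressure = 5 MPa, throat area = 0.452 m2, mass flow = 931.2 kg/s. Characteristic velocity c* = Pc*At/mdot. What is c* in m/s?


c* = 5e6 * 0.452 / 931.2 = 2427 m/s

2427 m/s


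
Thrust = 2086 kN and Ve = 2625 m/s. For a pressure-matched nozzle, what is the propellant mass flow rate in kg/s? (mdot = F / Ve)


mdot = F / Ve = 2086000 / 2625 = 794.7 kg/s

794.7 kg/s


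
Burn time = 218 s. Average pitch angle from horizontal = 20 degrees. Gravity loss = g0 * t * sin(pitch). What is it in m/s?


GL = 9.81 * 218 * sin(20 deg) = 731 m/s

731 m/s


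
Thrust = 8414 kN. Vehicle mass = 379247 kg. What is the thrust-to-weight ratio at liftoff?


TWR = 8414000 / (379247 * 9.81) = 2.26

2.26


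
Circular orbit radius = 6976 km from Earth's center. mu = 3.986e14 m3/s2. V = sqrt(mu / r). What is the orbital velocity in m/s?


V = sqrt(3.986e14 / 6976000) = 7559 m/s

7559 m/s


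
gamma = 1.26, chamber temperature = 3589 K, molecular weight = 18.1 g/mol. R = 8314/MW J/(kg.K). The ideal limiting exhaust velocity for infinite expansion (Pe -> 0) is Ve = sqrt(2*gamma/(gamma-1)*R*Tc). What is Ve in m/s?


R = 8314 / 18.1 = 459.34 J/(kg.K)
Ve = sqrt(2 * 1.26 / (1.26 - 1) * 459.34 * 3589) = 3997 m/s

3997 m/s


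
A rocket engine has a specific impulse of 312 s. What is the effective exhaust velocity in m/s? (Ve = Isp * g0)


Ve = Isp * g0 = 312 * 9.81 = 3060.7 m/s

3060.7 m/s


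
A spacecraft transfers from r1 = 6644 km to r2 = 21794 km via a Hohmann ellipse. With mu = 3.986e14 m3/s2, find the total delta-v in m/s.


V1 = sqrt(mu/r1) = 7745.58 m/s
dV1 = V1*(sqrt(2*r2/(r1+r2)) - 1) = 1843.74 m/s
V2 = sqrt(mu/r2) = 4276.62 m/s
dV2 = V2*(1 - sqrt(2*r1/(r1+r2))) = 1353.27 m/s
Total dV = 3197 m/s

3197 m/s


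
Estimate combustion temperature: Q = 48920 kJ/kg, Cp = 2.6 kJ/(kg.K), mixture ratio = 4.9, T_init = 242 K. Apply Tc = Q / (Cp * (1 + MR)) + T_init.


Tc = 48920 / (2.6 * (1 + 4.9)) + 242 = 3431 K

3431 K


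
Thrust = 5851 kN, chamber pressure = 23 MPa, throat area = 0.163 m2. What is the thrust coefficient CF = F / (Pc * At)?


CF = 5851000 / (23e6 * 0.163) = 1.56

1.56


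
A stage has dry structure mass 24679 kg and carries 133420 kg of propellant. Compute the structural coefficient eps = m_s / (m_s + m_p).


eps = 24679 / (24679 + 133420) = 0.1561

0.1561


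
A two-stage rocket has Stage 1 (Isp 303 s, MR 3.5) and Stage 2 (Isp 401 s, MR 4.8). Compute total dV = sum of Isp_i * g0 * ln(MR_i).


dV1 = 303 * 9.81 * ln(3.5) = 3723.8 m/s
dV2 = 401 * 9.81 * ln(4.8) = 6170.6 m/s
Total dV = 3723.8 + 6170.6 = 9894.4 m/s ~ 9894 m/s

9894 m/s


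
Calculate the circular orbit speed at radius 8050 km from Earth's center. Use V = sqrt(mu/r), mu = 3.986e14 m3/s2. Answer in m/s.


V = sqrt(3.986e14 / 8050000) = 7037 m/s

7037 m/s


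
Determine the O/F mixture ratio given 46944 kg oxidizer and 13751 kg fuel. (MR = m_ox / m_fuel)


MR = 46944 / 13751 = 3.41

3.41


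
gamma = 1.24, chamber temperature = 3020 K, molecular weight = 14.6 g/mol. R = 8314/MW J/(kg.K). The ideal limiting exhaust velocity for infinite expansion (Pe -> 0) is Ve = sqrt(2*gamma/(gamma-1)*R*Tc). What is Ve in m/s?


R = 8314 / 14.6 = 569.45 J/(kg.K)
Ve = sqrt(2 * 1.24 / (1.24 - 1) * 569.45 * 3020) = 4216 m/s

4216 m/s


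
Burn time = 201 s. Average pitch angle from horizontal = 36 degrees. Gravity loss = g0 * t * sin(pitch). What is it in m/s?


GL = 9.81 * 201 * sin(36 deg) = 1159 m/s

1159 m/s


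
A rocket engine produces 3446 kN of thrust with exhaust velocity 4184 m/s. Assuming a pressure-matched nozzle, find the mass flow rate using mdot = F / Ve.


mdot = F / Ve = 3446000 / 4184 = 823.6 kg/s

823.6 kg/s


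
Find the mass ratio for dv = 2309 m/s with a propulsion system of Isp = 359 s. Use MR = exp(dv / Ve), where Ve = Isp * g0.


Ve = 359 * 9.81 = 3521.79 m/s
MR = exp(2309 / 3521.79) = 1.926

1.926


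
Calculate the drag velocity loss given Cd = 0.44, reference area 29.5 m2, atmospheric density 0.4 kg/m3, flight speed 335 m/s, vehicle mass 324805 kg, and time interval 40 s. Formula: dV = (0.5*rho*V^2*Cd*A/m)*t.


D = 0.5 * 0.4 * 335^2 * 0.44 * 29.5 = 291336.1 N
a = 291336.1 / 324805 = 0.897 m/s2
dV = 0.897 * 40 = 35.9 m/s

35.9 m/s
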